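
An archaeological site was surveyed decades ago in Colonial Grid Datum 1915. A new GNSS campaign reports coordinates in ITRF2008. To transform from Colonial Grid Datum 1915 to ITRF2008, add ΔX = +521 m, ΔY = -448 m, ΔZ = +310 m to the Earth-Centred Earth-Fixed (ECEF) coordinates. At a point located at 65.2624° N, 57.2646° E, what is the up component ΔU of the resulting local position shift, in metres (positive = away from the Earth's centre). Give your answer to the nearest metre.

ΔU = 242 m

At φ = 65.2624°, λ = 57.2646°: sin φ = 0.908234, cos φ = 0.418463, sin λ = 0.841177, cos λ = 0.540760.
ΔU = cos φ cos λ·ΔX + cos φ sin λ·ΔY + sin φ·ΔZ = (0.418463)(0.540760)(521) + (0.418463)(0.841177)(-448) + (0.908234)(310) = 241.75 m.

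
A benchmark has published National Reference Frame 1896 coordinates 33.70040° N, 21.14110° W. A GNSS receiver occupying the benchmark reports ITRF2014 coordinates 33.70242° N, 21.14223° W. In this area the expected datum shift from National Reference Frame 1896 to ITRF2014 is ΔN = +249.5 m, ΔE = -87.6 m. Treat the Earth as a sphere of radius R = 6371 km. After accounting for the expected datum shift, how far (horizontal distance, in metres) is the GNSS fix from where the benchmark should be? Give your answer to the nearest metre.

30 m

Observed coordinate differences: Δφ = +0.00202°, Δλ = -0.00113°.
Converting to metres (1° lat = 111195 m, cos φ = 0.831950): observed ΔN = 224.6 m, observed ΔE = -104.5 m.
Subtracting the expected shift leaves a residual of 224.6 − (249.5) = -24.9 m north and -104.5 − (-87.6) = -16.9 m east.
Residual distance = √((-24.9)² + (-16.9)²) = 30.1 m.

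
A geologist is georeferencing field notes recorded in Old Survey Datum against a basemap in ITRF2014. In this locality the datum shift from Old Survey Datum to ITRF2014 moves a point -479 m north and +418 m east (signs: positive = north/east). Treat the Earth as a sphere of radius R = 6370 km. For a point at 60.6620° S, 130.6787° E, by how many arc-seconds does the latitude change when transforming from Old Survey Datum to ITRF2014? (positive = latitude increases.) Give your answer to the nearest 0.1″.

On a sphere of radius R, 1 rad of latitude = R, so Δφ = ΔN / R = -479.0 / 6370000 = -7.5196e-05 rad = -15.510″.

Δφ = -15.5″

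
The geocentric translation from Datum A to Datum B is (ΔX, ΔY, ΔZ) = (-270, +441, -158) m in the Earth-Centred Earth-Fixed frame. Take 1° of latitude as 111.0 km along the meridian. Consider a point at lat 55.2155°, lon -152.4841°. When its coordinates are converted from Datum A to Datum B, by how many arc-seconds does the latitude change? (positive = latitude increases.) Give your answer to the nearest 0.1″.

Δφ = -3.9″

sin φ = 0.821304, cos φ = 0.570491, sin λ = -0.461995, cos λ = -0.886883.
North component: ΔN = −sin φ cos λ·ΔX − sin φ sin λ·ΔY + cos φ·ΔZ = −(0.821304)(-0.886883)(-270) − (0.821304)(-0.461995)(441) + (0.570491)(-158) = -119.47 m.
1° of latitude spans 111000 m, so Δφ = -119.47 / 111000 × 3600 = -3.875″.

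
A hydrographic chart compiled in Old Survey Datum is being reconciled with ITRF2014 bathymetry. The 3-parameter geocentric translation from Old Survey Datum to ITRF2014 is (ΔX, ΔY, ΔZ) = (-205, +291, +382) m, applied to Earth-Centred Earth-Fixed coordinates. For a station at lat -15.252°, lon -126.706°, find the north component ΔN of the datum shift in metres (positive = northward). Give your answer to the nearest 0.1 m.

ΔN = 339.4 m

At φ = -15.252°, λ = -126.706°: sin φ = -0.263065, cos φ = 0.964778, sin λ = -0.801713, cos λ = -0.597709.
ΔN = −sin φ cos λ·ΔX − sin φ sin λ·ΔY + cos φ·ΔZ = −(-0.263065)(-0.597709)(-205) − (-0.263065)(-0.801713)(291) + (0.964778)(382) = 339.41 m.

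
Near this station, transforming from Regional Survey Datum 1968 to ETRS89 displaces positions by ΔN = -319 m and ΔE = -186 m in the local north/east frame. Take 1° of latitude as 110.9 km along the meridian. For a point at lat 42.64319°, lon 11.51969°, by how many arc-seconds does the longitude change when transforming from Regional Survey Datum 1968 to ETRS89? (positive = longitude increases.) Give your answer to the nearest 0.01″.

At latitude 42.64319°, cos φ = 0.735587.
1° of longitude at this latitude = 110.9 × cos φ = 81.58 km, so Δλ = -186.0 / 81576.6 = -0.0022801° = -8.208″.

Δλ = -8.21″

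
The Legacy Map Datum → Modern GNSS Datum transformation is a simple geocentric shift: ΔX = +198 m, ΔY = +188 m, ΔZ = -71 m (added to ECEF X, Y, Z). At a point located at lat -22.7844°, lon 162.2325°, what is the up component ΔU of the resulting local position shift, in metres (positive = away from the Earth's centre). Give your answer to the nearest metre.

ΔU = -93 m

At φ = -22.7844°, λ = 162.2325°: sin φ = -0.387265, cos φ = 0.921969, sin λ = 0.305155, cos λ = -0.952303.
ΔU = cos φ cos λ·ΔX + cos φ sin λ·ΔY + sin φ·ΔZ = (0.921969)(-0.952303)(198) + (0.921969)(0.305155)(188) + (-0.387265)(-71) = -93.45 m.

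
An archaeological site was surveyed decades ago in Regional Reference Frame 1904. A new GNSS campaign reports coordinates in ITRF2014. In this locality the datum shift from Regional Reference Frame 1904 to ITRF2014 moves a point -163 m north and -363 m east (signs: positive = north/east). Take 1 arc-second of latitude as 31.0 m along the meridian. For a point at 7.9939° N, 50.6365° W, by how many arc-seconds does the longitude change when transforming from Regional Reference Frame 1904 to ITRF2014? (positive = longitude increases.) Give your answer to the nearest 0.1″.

At latitude 7.9939°, cos φ = 0.990283.
1″ of longitude at this latitude = 31.00 × cos φ = 30.6988 m, so Δλ = -363.0 / 30.6988 = -11.825″.

Δλ = -11.8″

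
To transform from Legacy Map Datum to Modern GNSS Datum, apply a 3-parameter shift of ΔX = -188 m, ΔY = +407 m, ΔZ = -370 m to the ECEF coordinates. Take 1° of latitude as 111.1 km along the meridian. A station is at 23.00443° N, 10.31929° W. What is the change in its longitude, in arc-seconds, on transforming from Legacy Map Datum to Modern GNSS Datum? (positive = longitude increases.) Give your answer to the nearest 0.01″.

Δλ = 12.91″

sin φ = 0.390802, cos φ = 0.920475, sin λ = -0.179133, cos λ = 0.983825.
East component: ΔE = −sin λ·ΔX + cos λ·ΔY = −(-0.179133)(-188) + (0.983825)(407) = 366.74 m.
1° of latitude spans 111100 m; at latitude φ, 1° of longitude spans that × cos φ = 102264.7 m, so Δλ = 366.74 / 102264.7 × 3600 = 12.910″.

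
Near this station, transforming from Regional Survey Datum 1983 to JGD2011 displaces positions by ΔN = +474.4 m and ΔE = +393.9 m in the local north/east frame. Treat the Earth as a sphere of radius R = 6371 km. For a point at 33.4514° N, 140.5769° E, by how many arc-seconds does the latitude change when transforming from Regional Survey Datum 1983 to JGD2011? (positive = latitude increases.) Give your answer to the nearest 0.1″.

On a sphere of radius R, 1 rad of latitude = R, so Δφ = ΔN / R = 474.4 / 6371000 = 7.4462e-05 rad = 15.359″.

Δφ = 15.4″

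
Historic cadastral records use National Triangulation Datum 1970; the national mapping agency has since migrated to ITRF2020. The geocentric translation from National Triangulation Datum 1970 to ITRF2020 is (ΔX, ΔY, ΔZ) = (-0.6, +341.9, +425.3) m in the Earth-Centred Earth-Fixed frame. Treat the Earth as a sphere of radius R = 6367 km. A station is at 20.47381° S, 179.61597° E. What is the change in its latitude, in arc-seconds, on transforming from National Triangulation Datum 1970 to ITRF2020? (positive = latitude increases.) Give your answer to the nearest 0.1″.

sin φ = -0.349779, cos φ = 0.936832, sin λ = 0.006703, cos λ = -0.999978.
North component: ΔN = −sin φ cos λ·ΔX − sin φ sin λ·ΔY + cos φ·ΔZ = −(-0.349779)(-0.999978)(-0.6) − (-0.349779)(0.006703)(341.9) + (0.936832)(425.3) = 399.45 m.
1° of latitude spans πR/180 = 111125 m, so Δφ = 399.45 / 111125 × 3600 = 12.940″.

Δφ = 12.9″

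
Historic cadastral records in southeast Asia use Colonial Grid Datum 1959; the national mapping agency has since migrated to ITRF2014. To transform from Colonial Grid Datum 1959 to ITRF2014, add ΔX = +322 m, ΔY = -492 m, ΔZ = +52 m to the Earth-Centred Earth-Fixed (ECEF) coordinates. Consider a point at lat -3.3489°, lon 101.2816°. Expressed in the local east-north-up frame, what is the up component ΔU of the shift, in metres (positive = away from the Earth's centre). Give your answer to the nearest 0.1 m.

At φ = -3.3489°, λ = 101.2816°: sin φ = -0.058416, cos φ = 0.998292, sin λ = 0.980678, cos λ = -0.195631.
ΔU = cos φ cos λ·ΔX + cos φ sin λ·ΔY + sin φ·ΔZ = (0.998292)(-0.195631)(322) + (0.998292)(0.980678)(-492) + (-0.058416)(52) = -547.59 m.

ΔU = -547.6 m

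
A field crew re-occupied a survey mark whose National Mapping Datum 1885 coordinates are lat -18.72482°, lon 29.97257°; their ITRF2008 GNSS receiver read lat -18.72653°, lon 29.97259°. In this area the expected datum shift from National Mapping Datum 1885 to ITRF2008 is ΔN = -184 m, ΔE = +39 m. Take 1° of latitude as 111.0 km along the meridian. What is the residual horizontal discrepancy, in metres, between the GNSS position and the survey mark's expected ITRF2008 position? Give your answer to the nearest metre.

Observed coordinate differences: Δφ = -0.00171°, Δλ = +0.00002°.
Converting to metres (1° lat = 111000 m, cos φ = 0.947071): observed ΔN = -189.8 m, observed ΔE = 2.1 m.
Subtracting the expected shift leaves a residual of -189.8 − (-184) = -5.8 m north and 2.1 − (39) = -36.9 m east.
Residual distance = √((-5.8)² + (-36.9)²) = 37.4 m.

37 m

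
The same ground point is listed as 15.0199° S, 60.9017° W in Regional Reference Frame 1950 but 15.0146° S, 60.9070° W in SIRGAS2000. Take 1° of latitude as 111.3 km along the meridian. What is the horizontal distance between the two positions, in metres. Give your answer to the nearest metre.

Δφ = -15.0146° − -15.0199° = +0.0053°; Δλ = -60.9070° − -60.9017° = -0.0053°.
ΔN = Δφ × 111300 = 589.9 m; ΔE = Δλ × 111300 × cos(-15.0199°) = -0.0053 × 111300 × 0.965836 = -569.7 m.
Distance = √(ΔE² + ΔN²) = √((-569.7)² + 589.9²) = 820.1 m.

820 m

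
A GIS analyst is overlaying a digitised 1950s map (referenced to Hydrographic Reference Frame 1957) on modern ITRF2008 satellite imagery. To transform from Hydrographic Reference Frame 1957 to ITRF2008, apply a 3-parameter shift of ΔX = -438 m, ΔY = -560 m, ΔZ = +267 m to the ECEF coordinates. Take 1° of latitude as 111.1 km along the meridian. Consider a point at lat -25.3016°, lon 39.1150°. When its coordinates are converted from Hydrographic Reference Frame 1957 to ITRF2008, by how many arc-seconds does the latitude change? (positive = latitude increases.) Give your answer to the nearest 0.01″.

Δφ = -1.78″

sin φ = -0.427383, cos φ = 0.904071, sin λ = 0.630879, cos λ = 0.775881.
North component: ΔN = −sin φ cos λ·ΔX − sin φ sin λ·ΔY + cos φ·ΔZ = −(-0.427383)(0.775881)(-438) − (-0.427383)(0.630879)(-560) + (0.904071)(267) = -54.84 m.
1° of latitude spans 111100 m, so Δφ = -54.84 / 111100 × 3600 = -1.777″.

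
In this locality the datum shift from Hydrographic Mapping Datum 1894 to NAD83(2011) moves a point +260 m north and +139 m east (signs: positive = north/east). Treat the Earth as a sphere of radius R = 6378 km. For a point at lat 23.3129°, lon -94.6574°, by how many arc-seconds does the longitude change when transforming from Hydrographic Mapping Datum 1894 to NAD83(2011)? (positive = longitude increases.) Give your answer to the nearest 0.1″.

Δλ = 4.9″

At latitude 23.3129°, cos φ = 0.918357.
One radian of longitude at latitude φ spans R cos φ, so Δλ = ΔE / (R cos φ) = 139.0 / (6378000 × 0.918357) = 2.3731e-05 rad = 4.895″.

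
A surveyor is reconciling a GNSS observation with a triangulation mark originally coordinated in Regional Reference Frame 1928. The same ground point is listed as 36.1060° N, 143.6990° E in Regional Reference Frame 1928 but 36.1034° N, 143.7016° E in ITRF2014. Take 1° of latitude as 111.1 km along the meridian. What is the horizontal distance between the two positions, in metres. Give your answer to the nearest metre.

Δφ = 36.1034° − 36.1060° = -0.0026°; Δλ = 143.7016° − 143.6990° = +0.0026°.
ΔN = Δφ × 111100 = -288.9 m; ΔE = Δλ × 111100 × cos(36.1060°) = +0.0026 × 111100 × 0.807928 = 233.4 m.
Distance = √(ΔE² + ΔN²) = √(233.4² + (-288.9)²) = 371.4 m.

371 m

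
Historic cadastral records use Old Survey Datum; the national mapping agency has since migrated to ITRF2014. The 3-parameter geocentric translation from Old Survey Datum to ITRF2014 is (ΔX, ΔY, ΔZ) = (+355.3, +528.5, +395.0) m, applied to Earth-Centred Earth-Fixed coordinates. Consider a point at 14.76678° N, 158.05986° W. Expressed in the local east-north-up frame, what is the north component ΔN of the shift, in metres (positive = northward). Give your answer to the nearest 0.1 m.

ΔN = 516.3 m

The local north axis is (−sin φ cos λ, −sin φ sin λ, cos φ), giving ΔN = 84.002 + 50.332 + 381.954 = 516.29 m.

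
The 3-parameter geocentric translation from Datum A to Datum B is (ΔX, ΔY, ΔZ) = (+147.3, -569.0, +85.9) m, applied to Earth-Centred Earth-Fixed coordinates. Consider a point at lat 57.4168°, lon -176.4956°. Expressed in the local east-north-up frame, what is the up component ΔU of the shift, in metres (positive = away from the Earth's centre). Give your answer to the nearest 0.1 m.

ΔU = 11.9 m

At φ = 57.4168°, λ = -176.4956°: sin φ = 0.842610, cos φ = 0.538524, sin λ = -0.061125, cos λ = -0.998130.
ΔU = cos φ cos λ·ΔX + cos φ sin λ·ΔY + sin φ·ΔZ = (0.538524)(-0.998130)(147.3) + (0.538524)(-0.061125)(-569.0) + (0.842610)(85.9) = 11.93 m.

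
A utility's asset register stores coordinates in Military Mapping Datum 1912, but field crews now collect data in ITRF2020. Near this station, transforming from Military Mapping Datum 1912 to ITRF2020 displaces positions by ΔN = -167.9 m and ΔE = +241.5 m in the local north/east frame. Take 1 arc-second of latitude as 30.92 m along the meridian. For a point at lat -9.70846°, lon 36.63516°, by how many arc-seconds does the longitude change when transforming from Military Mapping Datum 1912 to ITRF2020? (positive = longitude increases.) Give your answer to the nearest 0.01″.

Δλ = 7.92″

At latitude -9.70846°, cos φ = 0.985679.
1″ of longitude at this latitude = 30.92 × cos φ = 30.4772 m, so Δλ = 241.5 / 30.4772 = 7.924″.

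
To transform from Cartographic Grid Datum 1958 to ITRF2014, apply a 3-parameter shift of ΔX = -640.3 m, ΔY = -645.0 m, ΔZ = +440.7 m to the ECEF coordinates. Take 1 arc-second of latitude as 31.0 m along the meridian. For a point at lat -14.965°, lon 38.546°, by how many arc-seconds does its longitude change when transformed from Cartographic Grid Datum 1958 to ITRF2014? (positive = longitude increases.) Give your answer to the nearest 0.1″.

Δλ = -3.5″

sin φ = -0.258229, cos φ = 0.966084, sin λ = 0.623143, cos λ = 0.782108.
East component: ΔE = −sin λ·ΔX + cos λ·ΔY = −(0.623143)(-640.3) + (0.782108)(-645.0) = -105.46 m.
1° of latitude spans 3600 × 31.00 = 111600 m; at latitude φ, 1° of longitude spans that × cos φ = 107814.9 m, so Δλ = -105.46 / 107814.9 × 3600 = -3.521″.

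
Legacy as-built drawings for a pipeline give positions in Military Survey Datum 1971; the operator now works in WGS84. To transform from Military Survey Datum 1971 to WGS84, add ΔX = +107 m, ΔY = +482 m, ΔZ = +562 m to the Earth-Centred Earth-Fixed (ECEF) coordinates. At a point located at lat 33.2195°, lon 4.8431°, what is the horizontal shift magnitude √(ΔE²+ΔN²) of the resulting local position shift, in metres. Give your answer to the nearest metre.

The local east axis at (φ, λ) is (−sin λ, cos λ, 0), so ΔE = −sin(4.8431°)·107 + cos(4.8431°)·482 = 471.25 m.
The local north axis is (−sin φ cos λ, −sin φ sin λ, cos φ), giving ΔN = -58.410 − 22.294 + 470.157 = 389.45 m.
Horizontal magnitude = √(ΔE² + ΔN²) = √(471.25² + 389.45²) = 611.35 m.

611 m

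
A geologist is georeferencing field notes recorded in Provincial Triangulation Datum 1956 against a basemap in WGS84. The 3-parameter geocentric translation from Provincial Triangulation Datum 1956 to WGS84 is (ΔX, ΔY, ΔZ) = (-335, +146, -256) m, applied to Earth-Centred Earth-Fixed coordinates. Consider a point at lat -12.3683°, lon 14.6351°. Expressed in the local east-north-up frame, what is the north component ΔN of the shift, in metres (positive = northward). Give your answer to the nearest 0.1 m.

The local north axis is (−sin φ cos λ, −sin φ sin λ, cos φ), giving ΔN = -69.427 + 7.901 − 250.058 = -311.58 m.

ΔN = -311.6 m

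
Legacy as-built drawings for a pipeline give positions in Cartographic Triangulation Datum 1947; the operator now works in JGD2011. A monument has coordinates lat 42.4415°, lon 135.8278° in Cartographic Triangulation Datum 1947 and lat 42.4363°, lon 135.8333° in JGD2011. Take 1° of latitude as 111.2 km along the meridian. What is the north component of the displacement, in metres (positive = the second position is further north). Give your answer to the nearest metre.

ΔN = -578 m

Δφ = 42.4363° − 42.4415° = -0.0052°; Δλ = 135.8333° − 135.8278° = +0.0055°.
ΔN = Δφ × 111200 = -578.2 m; ΔE = Δλ × 111200 × cos(42.4415°) = +0.0055 × 111200 × 0.737967 = 451.3 m.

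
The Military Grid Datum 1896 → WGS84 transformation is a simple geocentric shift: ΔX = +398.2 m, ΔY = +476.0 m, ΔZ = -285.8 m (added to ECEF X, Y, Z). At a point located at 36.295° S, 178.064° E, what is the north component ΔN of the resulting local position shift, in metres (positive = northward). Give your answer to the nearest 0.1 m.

ΔN = -456.4 m

The local north axis is (−sin φ cos λ, −sin φ sin λ, cos φ), giving ΔN = -235.577 + 9.519 − 230.349 = -456.41 m.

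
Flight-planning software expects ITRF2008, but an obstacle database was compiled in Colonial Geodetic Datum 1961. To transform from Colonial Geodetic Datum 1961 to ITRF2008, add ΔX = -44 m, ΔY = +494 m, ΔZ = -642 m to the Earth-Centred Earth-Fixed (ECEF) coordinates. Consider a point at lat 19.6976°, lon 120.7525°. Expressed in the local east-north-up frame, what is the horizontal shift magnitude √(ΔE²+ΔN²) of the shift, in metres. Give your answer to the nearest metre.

The local east axis at (φ, λ) is (−sin λ, cos λ, 0), so ΔE = −sin(120.7525°)·(-44) + cos(120.7525°)·494 = -214.78 m.
The local north axis is (−sin φ cos λ, −sin φ sin λ, cos φ), giving ΔN = -7.583 − 143.092 − 604.433 = -755.11 m.
Horizontal magnitude = √(ΔE² + ΔN²) = √((-214.78)² + (-755.11)²) = 785.06 m.

785 m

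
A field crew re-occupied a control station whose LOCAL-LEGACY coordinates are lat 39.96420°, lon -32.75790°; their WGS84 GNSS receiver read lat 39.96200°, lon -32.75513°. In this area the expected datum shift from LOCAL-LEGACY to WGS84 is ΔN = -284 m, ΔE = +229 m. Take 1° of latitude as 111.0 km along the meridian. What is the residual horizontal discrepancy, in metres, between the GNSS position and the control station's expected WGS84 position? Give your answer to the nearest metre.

Observed coordinate differences: Δφ = -0.00220°, Δλ = +0.00277°.
Converting to metres (1° lat = 111000 m, cos φ = 0.766446): observed ΔN = -244.2 m, observed ΔE = 235.7 m.
Subtracting the expected shift leaves a residual of -244.2 − (-284) = 39.8 m north and 235.7 − (229) = 6.7 m east.
Residual distance = √(39.8² + 6.7²) = 40.4 m.

40 m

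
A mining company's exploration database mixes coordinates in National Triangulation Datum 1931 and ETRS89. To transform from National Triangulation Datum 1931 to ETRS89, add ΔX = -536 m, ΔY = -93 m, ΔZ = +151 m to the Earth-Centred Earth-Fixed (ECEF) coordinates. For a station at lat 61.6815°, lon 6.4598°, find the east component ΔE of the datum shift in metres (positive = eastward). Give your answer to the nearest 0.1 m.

At φ = 61.6815°, λ = 6.4598°: sin φ = 0.880324, cos φ = 0.474372, sin λ = 0.112506, cos λ = 0.993651.
ΔE = −sin λ·ΔX + cos λ·ΔY = −(0.112506)·(-536) + (0.993651)·(-93) = -32.11 m.

ΔE = -32.1 m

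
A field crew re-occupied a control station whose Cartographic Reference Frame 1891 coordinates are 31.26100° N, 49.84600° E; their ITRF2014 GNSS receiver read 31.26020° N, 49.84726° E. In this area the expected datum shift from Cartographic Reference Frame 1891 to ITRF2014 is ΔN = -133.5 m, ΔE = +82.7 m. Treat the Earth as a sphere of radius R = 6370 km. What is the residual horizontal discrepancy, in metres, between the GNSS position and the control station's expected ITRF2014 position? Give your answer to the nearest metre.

58 m

Observed coordinate differences: Δφ = -0.00080°, Δλ = +0.00126°.
Converting to metres (1° lat = 111177 m, cos φ = 0.854812): observed ΔN = -88.9 m, observed ΔE = 119.7 m.
Subtracting the expected shift leaves a residual of -88.9 − (-133.5) = 44.6 m north and 119.7 − (82.7) = 37.0 m east.
Residual distance = √(44.6² + 37.0²) = 57.9 m.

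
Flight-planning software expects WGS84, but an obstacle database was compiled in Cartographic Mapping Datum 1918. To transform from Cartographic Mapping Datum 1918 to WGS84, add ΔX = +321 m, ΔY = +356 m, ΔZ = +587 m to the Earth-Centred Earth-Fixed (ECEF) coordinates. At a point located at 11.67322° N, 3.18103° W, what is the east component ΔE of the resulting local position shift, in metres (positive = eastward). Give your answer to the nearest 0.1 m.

At φ = 11.67322°, λ = -3.18103°: sin φ = 0.202330, cos φ = 0.979317, sin λ = -0.055491, cos λ = 0.998459.
ΔE = −sin λ·ΔX + cos λ·ΔY = −(-0.055491)·(321) + (0.998459)·(356) = 373.26 m.

ΔE = 373.3 m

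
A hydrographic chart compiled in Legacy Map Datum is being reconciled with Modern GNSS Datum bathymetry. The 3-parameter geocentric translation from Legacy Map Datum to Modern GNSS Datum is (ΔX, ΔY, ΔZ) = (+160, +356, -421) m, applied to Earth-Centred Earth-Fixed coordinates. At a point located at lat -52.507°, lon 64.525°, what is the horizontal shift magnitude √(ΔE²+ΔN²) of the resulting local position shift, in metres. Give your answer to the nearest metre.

54 m

At φ = -52.507°, λ = 64.525°: sin φ = -0.793428, cos φ = 0.608664, sin λ = 0.902773, cos λ = 0.430117.
ΔE = −sin λ·ΔX + cos λ·ΔY = −(0.902773)·(160) + (0.430117)·(356) = 8.68 m.
ΔN = −sin φ cos λ·ΔX − sin φ sin λ·ΔY + cos φ·ΔZ = −(-0.793428)(0.430117)(160) − (-0.793428)(0.902773)(356) + (0.608664)(-421) = 53.35 m.
Horizontal magnitude = √(ΔE² + ΔN²) = √(8.68² + 53.35²) = 54.05 m.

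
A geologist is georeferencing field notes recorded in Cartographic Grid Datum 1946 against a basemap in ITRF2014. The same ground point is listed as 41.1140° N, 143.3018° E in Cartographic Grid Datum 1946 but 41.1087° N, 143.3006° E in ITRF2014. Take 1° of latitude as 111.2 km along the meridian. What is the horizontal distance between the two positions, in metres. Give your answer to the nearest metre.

Δφ = 41.1087° − 41.1140° = -0.0053°; Δλ = 143.3006° − 143.3018° = -0.0012°.
ΔN = Δφ × 111200 = -589.4 m; ΔE = Δλ × 111200 × cos(41.1140°) = -0.0012 × 111200 × 0.753403 = -100.5 m.
Distance = √(ΔE² + ΔN²) = √((-100.5)² + (-589.4)²) = 597.9 m.

598 m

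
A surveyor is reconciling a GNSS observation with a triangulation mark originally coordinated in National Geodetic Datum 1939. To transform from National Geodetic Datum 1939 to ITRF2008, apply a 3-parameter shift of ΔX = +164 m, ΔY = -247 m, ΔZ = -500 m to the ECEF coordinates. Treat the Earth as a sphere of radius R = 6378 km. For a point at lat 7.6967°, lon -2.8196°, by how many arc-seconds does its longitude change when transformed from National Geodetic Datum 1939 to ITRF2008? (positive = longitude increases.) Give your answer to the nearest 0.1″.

sin φ = 0.133929, cos φ = 0.990991, sin λ = -0.049191, cos λ = 0.998789.
East component: ΔE = −sin λ·ΔX + cos λ·ΔY = −(-0.049191)(164) + (0.998789)(-247) = -238.63 m.
1° of latitude spans πR/180 = 111317 m; at latitude φ, 1° of longitude spans that × cos φ = 110314.2 m, so Δλ = -238.63 / 110314.2 × 3600 = -7.788″.

Δλ = -7.8″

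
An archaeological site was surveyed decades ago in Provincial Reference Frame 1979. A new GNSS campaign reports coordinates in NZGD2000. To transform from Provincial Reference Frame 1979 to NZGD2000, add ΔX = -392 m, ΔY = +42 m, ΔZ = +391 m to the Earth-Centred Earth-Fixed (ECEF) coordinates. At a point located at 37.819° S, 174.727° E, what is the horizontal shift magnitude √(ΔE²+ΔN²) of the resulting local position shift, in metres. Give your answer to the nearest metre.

At φ = -37.819°, λ = 174.727°: sin φ = -0.613169, cos φ = 0.789952, sin λ = 0.091901, cos λ = -0.995768.
ΔE = −sin λ·ΔX + cos λ·ΔY = −(0.091901)·(-392) + (-0.995768)·(42) = -5.80 m.
ΔN = −sin φ cos λ·ΔX − sin φ sin λ·ΔY + cos φ·ΔZ = −(-0.613169)(-0.995768)(-392) − (-0.613169)(0.091901)(42) + (0.789952)(391) = 550.58 m.
Horizontal magnitude = √(ΔE² + ΔN²) = √((-5.80)² + 550.58²) = 550.61 m.

551 m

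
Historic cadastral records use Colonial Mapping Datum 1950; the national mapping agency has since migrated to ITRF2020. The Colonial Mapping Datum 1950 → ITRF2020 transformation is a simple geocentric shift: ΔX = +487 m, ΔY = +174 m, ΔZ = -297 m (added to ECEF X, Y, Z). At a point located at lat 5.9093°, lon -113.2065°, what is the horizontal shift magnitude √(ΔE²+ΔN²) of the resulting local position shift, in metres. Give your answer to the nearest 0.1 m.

459.2 m

The local east axis at (φ, λ) is (−sin λ, cos λ, 0), so ΔE = −sin(-113.2065°)·487 + cos(-113.2065°)·174 = 379.03 m.
The local north axis is (−sin φ cos λ, −sin φ sin λ, cos φ), giving ΔN = 19.757 + 16.465 − 295.422 = -259.20 m.
Horizontal magnitude = √(ΔE² + ΔN²) = √(379.03² + (-259.20)²) = 459.19 m.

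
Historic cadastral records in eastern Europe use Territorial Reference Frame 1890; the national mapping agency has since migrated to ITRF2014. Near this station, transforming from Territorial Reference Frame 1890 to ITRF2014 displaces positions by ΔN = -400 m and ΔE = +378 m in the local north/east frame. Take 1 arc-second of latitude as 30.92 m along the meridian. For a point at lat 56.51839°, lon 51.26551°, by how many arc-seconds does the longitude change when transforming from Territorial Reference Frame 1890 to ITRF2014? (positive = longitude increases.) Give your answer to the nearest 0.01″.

Δλ = 22.16″

At latitude 56.51839°, cos φ = 0.551669.
1″ of longitude at this latitude = 30.92 × cos φ = 17.0576 m, so Δλ = 378.0 / 17.0576 = 22.160″.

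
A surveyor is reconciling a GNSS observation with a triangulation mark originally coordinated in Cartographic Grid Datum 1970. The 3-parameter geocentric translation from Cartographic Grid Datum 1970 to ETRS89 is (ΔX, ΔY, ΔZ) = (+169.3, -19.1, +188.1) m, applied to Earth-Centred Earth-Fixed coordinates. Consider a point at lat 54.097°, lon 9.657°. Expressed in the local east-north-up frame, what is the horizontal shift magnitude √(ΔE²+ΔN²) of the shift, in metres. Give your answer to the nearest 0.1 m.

52.2 m

The local east axis at (φ, λ) is (−sin λ, cos λ, 0), so ΔE = −sin(9.657°)·169.3 + cos(9.657°)·(-19.1) = -47.23 m.
The local north axis is (−sin φ cos λ, −sin φ sin λ, cos φ), giving ΔN = -135.192 + 2.595 + 110.305 = -22.29 m.
Horizontal magnitude = √(ΔE² + ΔN²) = √((-47.23)² + (-22.29)²) = 52.23 m.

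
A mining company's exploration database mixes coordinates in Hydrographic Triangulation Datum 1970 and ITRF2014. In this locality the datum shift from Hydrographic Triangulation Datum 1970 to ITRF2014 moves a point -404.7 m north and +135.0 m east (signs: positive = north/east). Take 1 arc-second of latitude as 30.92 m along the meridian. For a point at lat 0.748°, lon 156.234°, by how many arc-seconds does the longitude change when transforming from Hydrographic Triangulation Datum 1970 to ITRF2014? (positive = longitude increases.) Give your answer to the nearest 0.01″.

Δλ = 4.37″

At latitude 0.748°, cos φ = 0.999915.
1″ of longitude at this latitude = 30.92 × cos φ = 30.9174 m, so Δλ = 135.0 / 30.9174 = 4.366″.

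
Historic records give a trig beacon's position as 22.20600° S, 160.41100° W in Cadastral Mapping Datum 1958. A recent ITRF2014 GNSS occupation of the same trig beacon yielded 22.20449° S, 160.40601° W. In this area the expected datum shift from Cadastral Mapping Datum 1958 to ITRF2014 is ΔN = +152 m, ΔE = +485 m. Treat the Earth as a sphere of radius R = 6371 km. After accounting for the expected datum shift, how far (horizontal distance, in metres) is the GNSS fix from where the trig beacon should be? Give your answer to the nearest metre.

Observed coordinate differences: Δφ = +0.00151°, Δλ = +0.00499°.
Converting to metres (1° lat = 111195 m, cos φ = 0.925831): observed ΔN = 167.9 m, observed ΔE = 513.7 m.
Subtracting the expected shift leaves a residual of 167.9 − (152) = 15.9 m north and 513.7 − (485) = 28.7 m east.
Residual distance = √(15.9² + 28.7²) = 32.8 m.

33 m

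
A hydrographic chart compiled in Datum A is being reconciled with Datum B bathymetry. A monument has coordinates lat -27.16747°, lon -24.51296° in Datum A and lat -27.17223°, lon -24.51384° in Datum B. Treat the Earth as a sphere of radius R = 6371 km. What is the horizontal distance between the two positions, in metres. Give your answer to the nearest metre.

Δφ = -27.17223° − -27.16747° = -0.00476°; Δλ = -24.51384° − -24.51296° = -0.00088°.
1° along a meridian = πR/180 = 111195 m.
ΔN = Δφ × 111195 = -529.3 m; ΔE = Δλ × 111195 × cos(-27.16747°) = -0.00088 × 111195 × 0.889676 = -87.1 m.
Distance = √(ΔE² + ΔN²) = √((-87.1)² + (-529.3)²) = 536.4 m.

536 m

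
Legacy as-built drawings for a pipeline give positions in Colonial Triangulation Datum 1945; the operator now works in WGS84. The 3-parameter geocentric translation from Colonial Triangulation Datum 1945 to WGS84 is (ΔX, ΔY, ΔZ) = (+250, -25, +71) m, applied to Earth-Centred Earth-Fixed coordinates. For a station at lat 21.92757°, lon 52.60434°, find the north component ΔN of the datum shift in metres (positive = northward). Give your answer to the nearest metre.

ΔN = 17 m

At φ = 21.92757°, λ = 52.60434°: sin φ = 0.373434, cos φ = 0.927657, sin λ = 0.794461, cos λ = 0.607316.
ΔN = −sin φ cos λ·ΔX − sin φ sin λ·ΔY + cos φ·ΔZ = −(0.373434)(0.607316)(250) − (0.373434)(0.794461)(-25) + (0.927657)(71) = 16.58 m.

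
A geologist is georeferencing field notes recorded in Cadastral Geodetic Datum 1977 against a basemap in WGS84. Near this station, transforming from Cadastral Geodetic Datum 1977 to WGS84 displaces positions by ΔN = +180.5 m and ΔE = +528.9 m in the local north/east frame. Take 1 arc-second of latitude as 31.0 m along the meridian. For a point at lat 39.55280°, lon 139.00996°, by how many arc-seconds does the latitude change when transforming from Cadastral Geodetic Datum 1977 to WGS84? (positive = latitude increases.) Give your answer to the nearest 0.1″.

1″ of latitude = 31.00 m, so Δφ = 180.5 / 31.00 = 5.823″.

Δφ = 5.8″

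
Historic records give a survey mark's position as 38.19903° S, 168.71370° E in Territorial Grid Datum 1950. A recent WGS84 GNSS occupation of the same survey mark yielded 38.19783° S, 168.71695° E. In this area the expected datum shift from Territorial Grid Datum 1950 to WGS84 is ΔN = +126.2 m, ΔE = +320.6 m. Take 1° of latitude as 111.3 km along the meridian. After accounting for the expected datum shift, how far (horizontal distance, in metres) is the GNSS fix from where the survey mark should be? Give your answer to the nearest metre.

Observed coordinate differences: Δφ = +0.00120°, Δλ = +0.00325°.
Converting to metres (1° lat = 111300 m, cos φ = 0.785867): observed ΔN = 133.6 m, observed ΔE = 284.3 m.
Subtracting the expected shift leaves a residual of 133.6 − (126.2) = 7.4 m north and 284.3 − (320.6) = -36.3 m east.
Residual distance = √(7.4² + (-36.3)²) = 37.1 m.

37 m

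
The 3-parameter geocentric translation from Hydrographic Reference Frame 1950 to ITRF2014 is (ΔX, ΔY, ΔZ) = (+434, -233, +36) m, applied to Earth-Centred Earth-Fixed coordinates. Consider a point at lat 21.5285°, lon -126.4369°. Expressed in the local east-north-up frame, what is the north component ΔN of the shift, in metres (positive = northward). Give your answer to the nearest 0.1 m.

The local north axis is (−sin φ cos λ, −sin φ sin λ, cos φ), giving ΔN = 94.592 − 68.788 + 33.488 = 59.29 m.

ΔN = 59.3 m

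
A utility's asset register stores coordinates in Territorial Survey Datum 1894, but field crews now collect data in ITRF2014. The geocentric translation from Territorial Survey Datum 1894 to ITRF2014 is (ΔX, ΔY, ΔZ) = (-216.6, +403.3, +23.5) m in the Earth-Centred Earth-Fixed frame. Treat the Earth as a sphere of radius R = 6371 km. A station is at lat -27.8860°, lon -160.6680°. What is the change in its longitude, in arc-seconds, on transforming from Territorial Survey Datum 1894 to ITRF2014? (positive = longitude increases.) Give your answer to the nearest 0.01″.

sin φ = -0.467714, cos φ = 0.883880, sin λ = -0.331041, cos λ = -0.943616.
East component: ΔE = −sin λ·ΔX + cos λ·ΔY = −(-0.331041)(-216.6) + (-0.943616)(403.3) = -452.26 m.
1° of latitude spans πR/180 = 111195 m; at latitude φ, 1° of longitude spans that × cos φ = 98283.0 m, so Δλ = -452.26 / 98283.0 × 3600 = -16.566″.

Δλ = -16.57″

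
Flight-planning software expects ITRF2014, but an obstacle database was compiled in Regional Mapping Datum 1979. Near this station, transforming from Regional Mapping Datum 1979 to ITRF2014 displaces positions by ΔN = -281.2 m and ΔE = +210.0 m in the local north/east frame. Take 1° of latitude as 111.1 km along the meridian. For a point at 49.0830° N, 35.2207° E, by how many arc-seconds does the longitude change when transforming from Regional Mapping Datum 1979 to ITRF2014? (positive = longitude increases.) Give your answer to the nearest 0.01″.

At latitude 49.0830°, cos φ = 0.654965.
1° of longitude at this latitude = 111.1 × cos φ = 72.77 km, so Δλ = 210.0 / 72766.6 = 0.0028859° = 10.389″.

Δλ = 10.39″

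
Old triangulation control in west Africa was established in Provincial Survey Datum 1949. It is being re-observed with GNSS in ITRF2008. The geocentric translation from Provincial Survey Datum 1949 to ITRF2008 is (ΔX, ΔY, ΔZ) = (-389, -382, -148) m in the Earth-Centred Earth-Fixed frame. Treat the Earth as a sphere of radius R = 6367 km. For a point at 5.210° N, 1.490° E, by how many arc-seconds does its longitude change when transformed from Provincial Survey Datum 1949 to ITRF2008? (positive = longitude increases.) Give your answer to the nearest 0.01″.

sin φ = 0.090806, cos φ = 0.995869, sin λ = 0.026002, cos λ = 0.999662.
East component: ΔE = −sin λ·ΔX + cos λ·ΔY = −(0.026002)(-389) + (0.999662)(-382) = -371.76 m.
1° of latitude spans πR/180 = 111125 m; at latitude φ, 1° of longitude spans that × cos φ = 110666.0 m, so Δλ = -371.76 / 110666.0 × 3600 = -12.093″.

Δλ = -12.09″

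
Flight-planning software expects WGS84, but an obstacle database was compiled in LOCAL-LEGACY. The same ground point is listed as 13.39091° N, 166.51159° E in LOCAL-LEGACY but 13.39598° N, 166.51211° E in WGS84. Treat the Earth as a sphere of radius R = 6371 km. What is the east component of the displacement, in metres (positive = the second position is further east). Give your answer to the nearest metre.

Δφ = 13.39598° − 13.39091° = +0.00507°; Δλ = 166.51211° − 166.51159° = +0.00052°.
1° along a meridian = πR/180 = 111195 m.
ΔN = Δφ × 111195 = 563.8 m; ΔE = Δλ × 111195 × cos(13.39091°) = +0.00052 × 111195 × 0.972813 = 56.2 m.

ΔE = 56 m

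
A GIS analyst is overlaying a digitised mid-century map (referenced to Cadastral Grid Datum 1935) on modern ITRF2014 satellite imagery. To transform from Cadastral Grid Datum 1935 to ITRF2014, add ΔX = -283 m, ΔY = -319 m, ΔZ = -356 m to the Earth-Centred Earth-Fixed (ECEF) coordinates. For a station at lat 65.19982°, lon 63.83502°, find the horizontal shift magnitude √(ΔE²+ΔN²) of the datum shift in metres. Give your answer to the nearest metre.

The local east axis at (φ, λ) is (−sin λ, cos λ, 0), so ΔE = −sin(63.83502°)·(-283) + cos(63.83502°)·(-319) = 113.34 m.
The local north axis is (−sin φ cos λ, −sin φ sin λ, cos φ), giving ΔN = 113.282 + 259.907 − 149.326 = 223.86 m.
Horizontal magnitude = √(ΔE² + ΔN²) = √(113.34² + 223.86²) = 250.92 m.

251 m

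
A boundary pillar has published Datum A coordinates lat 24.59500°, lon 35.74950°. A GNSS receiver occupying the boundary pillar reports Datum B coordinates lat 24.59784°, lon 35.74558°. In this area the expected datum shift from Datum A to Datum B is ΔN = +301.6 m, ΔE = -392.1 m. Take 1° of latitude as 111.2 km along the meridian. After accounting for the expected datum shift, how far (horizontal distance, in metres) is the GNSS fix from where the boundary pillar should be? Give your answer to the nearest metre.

15 m

Observed coordinate differences: Δφ = +0.00284°, Δλ = -0.00392°.
Converting to metres (1° lat = 111200 m, cos φ = 0.909272): observed ΔN = 315.8 m, observed ΔE = -396.4 m.
Subtracting the expected shift leaves a residual of 315.8 − (301.6) = 14.2 m north and -396.4 − (-392.1) = -4.3 m east.
Residual distance = √(14.2² + (-4.3)²) = 14.8 m.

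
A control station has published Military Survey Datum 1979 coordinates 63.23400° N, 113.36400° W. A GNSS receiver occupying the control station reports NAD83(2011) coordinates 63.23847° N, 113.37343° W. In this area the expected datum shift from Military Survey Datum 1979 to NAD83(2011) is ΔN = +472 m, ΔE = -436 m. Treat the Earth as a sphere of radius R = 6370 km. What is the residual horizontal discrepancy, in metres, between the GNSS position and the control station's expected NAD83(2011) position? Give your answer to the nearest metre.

44 m

Observed coordinate differences: Δφ = +0.00447°, Δλ = -0.00943°.
Converting to metres (1° lat = 111177 m, cos φ = 0.450348): observed ΔN = 497.0 m, observed ΔE = -472.1 m.
Subtracting the expected shift leaves a residual of 497.0 − (472) = 25.0 m north and -472.1 − (-436) = -36.1 m east.
Residual distance = √(25.0² + (-36.1)²) = 43.9 m.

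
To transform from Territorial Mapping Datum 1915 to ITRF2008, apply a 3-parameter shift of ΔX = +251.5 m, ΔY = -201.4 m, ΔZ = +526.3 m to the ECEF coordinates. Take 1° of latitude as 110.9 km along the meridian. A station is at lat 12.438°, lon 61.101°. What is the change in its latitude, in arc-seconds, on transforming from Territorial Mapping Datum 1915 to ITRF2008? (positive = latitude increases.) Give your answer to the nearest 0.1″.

sin φ = 0.215383, cos φ = 0.976530, sin λ = 0.875473, cos λ = 0.483267.
North component: ΔN = −sin φ cos λ·ΔX − sin φ sin λ·ΔY + cos φ·ΔZ = −(0.215383)(0.483267)(251.5) − (0.215383)(0.875473)(-201.4) + (0.976530)(526.3) = 525.75 m.
1° of latitude spans 110900 m, so Δφ = 525.75 / 110900 × 3600 = 17.067″.

Δφ = 17.1″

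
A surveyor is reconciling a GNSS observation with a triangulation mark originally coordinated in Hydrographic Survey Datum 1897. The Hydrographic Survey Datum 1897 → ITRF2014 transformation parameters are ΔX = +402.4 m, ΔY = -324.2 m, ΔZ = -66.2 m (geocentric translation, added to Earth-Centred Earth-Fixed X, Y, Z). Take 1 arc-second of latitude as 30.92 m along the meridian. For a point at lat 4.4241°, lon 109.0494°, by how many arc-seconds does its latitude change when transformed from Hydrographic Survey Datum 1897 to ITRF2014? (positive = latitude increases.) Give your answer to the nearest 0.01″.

Δφ = -1.04″

sin φ = 0.077138, cos φ = 0.997020, sin λ = 0.945238, cos λ = -0.326383.
North component: ΔN = −sin φ cos λ·ΔX − sin φ sin λ·ΔY + cos φ·ΔZ = −(0.077138)(-0.326383)(402.4) − (0.077138)(0.945238)(-324.2) + (0.997020)(-66.2) = -32.23 m.
1° of latitude spans 3600 × 30.92 = 111312 m, so Δφ = -32.23 / 111312 × 3600 = -1.042″.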